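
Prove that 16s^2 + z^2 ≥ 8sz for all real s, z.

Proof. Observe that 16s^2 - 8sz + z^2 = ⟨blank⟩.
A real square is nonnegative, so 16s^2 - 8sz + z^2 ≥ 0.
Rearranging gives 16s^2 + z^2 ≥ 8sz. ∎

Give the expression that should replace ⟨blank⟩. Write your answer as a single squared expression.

(4s - z)^2

The leading and trailing coefficients are 4^2 and 1^2, and 8 = 2·4·1, so the trinomial is (4s - z)^2.
Hence 16s^2 - 8sz + z^2 ≥ 0.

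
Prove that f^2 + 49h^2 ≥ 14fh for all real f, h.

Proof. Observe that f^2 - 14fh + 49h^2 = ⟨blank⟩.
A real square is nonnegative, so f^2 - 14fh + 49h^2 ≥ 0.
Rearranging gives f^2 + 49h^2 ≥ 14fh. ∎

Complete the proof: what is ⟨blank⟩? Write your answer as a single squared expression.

f^2 - 14fh + 49h^2 is a perfect-square trinomial: the outer terms are (f)^2 and (7h)^2, and the cross term is -2·f·7h.
So f^2 - 14fh + 49h^2 = (f - 7h)^2 ≥ 0.

(f - 7h)^2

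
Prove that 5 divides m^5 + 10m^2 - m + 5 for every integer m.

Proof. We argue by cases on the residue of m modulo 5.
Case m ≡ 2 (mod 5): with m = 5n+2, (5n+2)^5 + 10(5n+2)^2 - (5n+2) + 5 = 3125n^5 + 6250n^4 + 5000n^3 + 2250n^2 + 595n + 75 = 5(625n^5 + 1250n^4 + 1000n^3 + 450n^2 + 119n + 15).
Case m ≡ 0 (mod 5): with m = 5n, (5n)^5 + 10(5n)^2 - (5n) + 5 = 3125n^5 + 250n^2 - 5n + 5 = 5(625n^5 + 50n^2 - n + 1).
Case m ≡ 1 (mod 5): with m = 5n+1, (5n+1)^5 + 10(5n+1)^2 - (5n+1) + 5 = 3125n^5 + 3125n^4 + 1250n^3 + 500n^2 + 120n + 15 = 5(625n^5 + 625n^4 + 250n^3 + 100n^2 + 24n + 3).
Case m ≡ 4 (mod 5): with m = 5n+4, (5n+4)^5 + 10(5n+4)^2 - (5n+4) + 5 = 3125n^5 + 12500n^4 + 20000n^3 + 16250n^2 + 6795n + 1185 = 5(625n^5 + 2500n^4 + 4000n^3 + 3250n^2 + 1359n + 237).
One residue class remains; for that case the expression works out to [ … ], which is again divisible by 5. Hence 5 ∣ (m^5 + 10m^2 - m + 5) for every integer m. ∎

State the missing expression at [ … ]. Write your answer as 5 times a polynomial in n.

5(625n^5 + 1875n^4 + 2250n^3 + 1400n^2 + 464n + 67)

Only m ≡ 3 (mod 5) is unaccounted for. Put m = 5n+3:
(5n+3)^5 + 10(5n+3)^2 - (5n+3) + 5 expands to 3125n^5 + 9375n^4 + 11250n^3 + 7000n^2 + 2320n + 335,
and factoring out 5 leaves 5(625n^5 + 1875n^4 + 2250n^3 + 1400n^2 + 464n + 67).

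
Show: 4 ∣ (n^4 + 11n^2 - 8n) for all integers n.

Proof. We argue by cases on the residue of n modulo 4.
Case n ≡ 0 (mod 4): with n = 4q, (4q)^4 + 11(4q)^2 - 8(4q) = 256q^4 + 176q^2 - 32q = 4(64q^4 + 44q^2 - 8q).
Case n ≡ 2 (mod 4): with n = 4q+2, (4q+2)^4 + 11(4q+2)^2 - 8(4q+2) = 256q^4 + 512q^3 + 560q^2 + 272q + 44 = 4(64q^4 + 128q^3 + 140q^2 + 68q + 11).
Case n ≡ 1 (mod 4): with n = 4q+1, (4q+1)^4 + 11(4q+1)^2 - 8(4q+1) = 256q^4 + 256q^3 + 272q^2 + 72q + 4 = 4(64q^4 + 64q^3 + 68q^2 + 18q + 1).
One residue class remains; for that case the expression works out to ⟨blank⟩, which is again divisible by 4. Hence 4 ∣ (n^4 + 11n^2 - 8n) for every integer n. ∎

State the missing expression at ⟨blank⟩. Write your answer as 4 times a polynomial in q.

The residues treated are {0, 2, 1}, so the missing case is n ≡ 3 (mod 4); write n = 4q+3.
Then (4q+3)^4 + 11(4q+3)^2 - 8(4q+3) = 256q^4 + 768q^3 + 1040q^2 + 664q + 156 = 4(64q^4 + 192q^3 + 260q^2 + 166q + 39).

4(64q^4 + 192q^3 + 260q^2 + 166q + 39)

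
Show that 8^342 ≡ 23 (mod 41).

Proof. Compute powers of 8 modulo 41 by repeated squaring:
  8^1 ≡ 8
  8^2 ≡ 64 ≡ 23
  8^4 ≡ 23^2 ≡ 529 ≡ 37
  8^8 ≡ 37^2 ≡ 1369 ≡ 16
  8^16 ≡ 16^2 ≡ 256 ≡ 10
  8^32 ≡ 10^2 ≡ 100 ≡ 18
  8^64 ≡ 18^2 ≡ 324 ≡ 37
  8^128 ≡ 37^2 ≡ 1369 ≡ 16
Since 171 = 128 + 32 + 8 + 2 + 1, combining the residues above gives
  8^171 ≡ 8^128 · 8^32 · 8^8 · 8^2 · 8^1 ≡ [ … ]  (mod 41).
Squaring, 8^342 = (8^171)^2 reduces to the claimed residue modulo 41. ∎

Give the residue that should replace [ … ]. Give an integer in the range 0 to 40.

33

8^128 · 8^32 · 8^8 · 8^2 · 8^1 ≡ 16 · 18 · 16 · 23 · 8 = 847872.
847872 mod 41 = 33, so 8^171 ≡ 33 (mod 41).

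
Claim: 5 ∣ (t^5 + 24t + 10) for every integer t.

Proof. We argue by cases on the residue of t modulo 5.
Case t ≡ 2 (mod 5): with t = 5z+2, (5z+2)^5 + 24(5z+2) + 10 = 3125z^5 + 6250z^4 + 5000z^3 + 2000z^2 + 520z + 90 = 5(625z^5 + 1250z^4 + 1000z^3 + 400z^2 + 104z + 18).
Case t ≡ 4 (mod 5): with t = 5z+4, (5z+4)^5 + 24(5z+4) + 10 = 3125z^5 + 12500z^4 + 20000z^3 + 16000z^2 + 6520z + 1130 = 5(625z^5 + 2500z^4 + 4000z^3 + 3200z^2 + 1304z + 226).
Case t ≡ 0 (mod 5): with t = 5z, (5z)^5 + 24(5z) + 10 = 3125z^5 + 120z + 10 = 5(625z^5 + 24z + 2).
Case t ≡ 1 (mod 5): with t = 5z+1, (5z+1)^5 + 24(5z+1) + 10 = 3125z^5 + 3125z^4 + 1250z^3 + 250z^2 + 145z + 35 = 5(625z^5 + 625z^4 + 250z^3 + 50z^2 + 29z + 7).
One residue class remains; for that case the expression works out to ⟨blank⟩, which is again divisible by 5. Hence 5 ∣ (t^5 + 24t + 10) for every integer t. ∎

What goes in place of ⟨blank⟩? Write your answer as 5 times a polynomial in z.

Only t ≡ 3 (mod 5) is unaccounted for. Put t = 5z+3:
(5z+3)^5 + 24(5z+3) + 10 expands to 3125z^5 + 9375z^4 + 11250z^3 + 6750z^2 + 2145z + 325,
and factoring out 5 leaves 5(625z^5 + 1875z^4 + 2250z^3 + 1350z^2 + 429z + 65).

5(625z^5 + 1875z^4 + 2250z^3 + 1350z^2 + 429z + 65)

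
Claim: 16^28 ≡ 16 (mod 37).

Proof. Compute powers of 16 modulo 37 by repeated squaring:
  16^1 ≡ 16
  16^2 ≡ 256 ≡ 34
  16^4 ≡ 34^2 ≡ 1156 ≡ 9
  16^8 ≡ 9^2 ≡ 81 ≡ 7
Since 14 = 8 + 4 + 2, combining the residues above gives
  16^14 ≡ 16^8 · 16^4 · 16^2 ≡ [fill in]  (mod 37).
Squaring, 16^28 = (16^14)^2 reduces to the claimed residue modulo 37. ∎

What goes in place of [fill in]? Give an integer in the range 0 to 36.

33

Multiply the listed residues: 7 · 9 · 34 = 63 → 2142.
Reducing modulo 37: 2142 = 57·37 + 33, so 16^14 ≡ 33.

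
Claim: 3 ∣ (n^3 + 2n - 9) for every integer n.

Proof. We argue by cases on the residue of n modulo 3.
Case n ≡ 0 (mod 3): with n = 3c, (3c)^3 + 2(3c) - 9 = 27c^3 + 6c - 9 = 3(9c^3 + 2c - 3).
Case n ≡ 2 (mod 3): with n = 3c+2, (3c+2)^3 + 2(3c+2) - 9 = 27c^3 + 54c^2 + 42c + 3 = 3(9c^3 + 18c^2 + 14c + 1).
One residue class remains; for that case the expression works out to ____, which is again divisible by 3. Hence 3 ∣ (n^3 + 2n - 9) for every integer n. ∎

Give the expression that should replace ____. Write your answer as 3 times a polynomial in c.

The residues treated are {0, 2}, so the missing case is n ≡ 1 (mod 3); write n = 3c+1.
Then (3c+1)^3 + 2(3c+1) - 9 = 27c^3 + 27c^2 + 15c - 6 = 3(9c^3 + 9c^2 + 5c - 2).

3(9c^3 + 9c^2 + 5c - 2)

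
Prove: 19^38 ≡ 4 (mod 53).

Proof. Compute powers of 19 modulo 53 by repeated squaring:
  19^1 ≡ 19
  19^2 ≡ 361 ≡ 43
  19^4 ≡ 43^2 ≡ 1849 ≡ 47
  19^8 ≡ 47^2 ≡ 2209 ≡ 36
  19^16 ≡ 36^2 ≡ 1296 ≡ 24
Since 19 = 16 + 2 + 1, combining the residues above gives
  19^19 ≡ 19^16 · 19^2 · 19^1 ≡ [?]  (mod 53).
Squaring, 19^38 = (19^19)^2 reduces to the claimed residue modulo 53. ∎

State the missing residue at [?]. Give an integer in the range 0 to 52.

51

Multiply the listed residues: 24 · 43 · 19 = 1032 → 19608.
Reducing modulo 53: 19608 = 369·53 + 51, so 19^19 ≡ 51.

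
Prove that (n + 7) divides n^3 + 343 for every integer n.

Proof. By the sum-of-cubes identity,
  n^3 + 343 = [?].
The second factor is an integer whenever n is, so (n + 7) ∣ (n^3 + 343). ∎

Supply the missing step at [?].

Polynomial division of n^3 + 343 by n + 7 leaves remainder 0 and quotient n^2 - 7n + 49.
Hence n^3 + 343 = (n + 7)(n^2 - 7n + 49).

(n + 7)(n^2 - 7n + 49)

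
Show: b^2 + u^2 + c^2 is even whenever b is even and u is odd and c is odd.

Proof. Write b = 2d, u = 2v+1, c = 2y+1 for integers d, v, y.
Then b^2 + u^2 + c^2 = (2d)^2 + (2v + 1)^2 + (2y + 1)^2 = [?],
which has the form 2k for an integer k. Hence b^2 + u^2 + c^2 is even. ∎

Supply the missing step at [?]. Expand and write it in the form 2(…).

2(2d^2 + 2v^2 + 2v + 2y^2 + 2y + 1)

(2d)^2 + (2v + 1)^2 + (2y + 1)^2 = 4d^2 + 4v^2 + 4v + 4y^2 + 4y + 2
= 2(2d^2 + 2v^2 + 2v + 2y^2 + 2y + 1).
Since 2d^2 + 2v^2 + 2v + 2y^2 + 2y + 1 is an integer, the sum of squares is of the form 2k for an integer k.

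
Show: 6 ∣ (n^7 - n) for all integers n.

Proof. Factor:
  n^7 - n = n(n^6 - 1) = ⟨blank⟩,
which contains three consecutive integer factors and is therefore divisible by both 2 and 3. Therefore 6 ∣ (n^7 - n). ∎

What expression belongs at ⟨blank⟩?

n^6 - 1 = (n^2 - 1)(n^4 + n^2 + 1), and n^2 - 1 = (n-1)(n+1).
So n(n^6 - 1) = (n - 1)n(n + 1)(n^4 + n^2 + 1).

(n - 1)n(n + 1)(n^4 + n^2 + 1)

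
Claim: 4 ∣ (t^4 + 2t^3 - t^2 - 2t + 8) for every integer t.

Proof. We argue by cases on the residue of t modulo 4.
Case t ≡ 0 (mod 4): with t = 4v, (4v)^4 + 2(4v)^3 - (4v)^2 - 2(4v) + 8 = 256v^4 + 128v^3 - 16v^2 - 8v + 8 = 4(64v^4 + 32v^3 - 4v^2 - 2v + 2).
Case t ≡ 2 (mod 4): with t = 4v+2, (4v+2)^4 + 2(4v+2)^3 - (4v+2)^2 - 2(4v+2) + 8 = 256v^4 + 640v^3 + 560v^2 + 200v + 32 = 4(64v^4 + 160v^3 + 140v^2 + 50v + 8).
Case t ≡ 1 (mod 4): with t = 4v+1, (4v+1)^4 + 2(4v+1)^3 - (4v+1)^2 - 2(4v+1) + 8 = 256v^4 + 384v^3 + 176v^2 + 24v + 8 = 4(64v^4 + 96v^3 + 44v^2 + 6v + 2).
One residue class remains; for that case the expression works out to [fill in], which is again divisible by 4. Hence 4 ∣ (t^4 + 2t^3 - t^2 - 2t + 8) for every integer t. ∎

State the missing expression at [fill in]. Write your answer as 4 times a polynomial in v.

The residues treated are {0, 2, 1}, so the missing case is t ≡ 3 (mod 4); write t = 4v+3.
Then (4v+3)^4 + 2(4v+3)^3 - (4v+3)^2 - 2(4v+3) + 8 = 256v^4 + 896v^3 + 1136v^2 + 616v + 128 = 4(64v^4 + 224v^3 + 284v^2 + 154v + 32).

4(64v^4 + 224v^3 + 284v^2 + 154v + 32)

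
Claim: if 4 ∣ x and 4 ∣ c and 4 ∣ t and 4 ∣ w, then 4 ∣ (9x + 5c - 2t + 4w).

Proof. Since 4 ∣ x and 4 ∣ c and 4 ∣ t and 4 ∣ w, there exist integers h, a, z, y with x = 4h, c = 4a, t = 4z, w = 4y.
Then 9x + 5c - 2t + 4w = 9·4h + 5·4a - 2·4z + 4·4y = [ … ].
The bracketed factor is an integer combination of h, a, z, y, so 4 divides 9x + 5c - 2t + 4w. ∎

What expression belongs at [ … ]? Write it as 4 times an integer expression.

4(5a + 9h + 4y - 2z)

Each term has a factor of 4: 9·4h + 5·4a - 2·4z + 4·4y = 4·(5a + 9h + 4y - 2z).
Since 5a + 9h + 4y - 2z is an integer, 4 ∣ (9x + 5c - 2t + 4w).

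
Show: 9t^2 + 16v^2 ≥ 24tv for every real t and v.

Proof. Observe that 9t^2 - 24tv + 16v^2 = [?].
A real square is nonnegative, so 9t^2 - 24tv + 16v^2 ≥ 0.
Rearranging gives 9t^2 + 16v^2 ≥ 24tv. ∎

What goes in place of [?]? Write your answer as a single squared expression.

(3t - 4v)^2

9t^2 - 24tv + 16v^2 is a perfect-square trinomial: the outer terms are (3t)^2 and (4v)^2, and the cross term is -2·3t·4v.
So 9t^2 - 24tv + 16v^2 = (3t - 4v)^2 ≥ 0.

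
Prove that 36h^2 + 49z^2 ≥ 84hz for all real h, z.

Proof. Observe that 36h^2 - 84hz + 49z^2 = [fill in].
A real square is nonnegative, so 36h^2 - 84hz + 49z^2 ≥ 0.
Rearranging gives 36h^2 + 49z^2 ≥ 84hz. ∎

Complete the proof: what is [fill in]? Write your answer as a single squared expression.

The leading and trailing coefficients are 6^2 and 7^2, and 84 = 2·6·7, so the trinomial is (6h - 7z)^2.
Hence 36h^2 - 84hz + 49z^2 ≥ 0.

(6h - 7z)^2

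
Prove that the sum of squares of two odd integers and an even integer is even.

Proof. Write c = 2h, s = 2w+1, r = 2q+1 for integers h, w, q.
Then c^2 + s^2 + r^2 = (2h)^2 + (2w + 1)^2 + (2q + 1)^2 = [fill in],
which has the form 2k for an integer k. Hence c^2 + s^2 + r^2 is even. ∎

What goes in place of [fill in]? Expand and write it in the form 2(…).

(2h)^2 + (2w + 1)^2 + (2q + 1)^2 = 4h^2 + 4q^2 + 4q + 4w^2 + 4w + 2
= 2(2h^2 + 2q^2 + 2q + 2w^2 + 2w + 1).
Since 2h^2 + 2q^2 + 2q + 2w^2 + 2w + 1 is an integer, the sum of squares is of the form 2k for an integer k.

2(2h^2 + 2q^2 + 2q + 2w^2 + 2w + 1)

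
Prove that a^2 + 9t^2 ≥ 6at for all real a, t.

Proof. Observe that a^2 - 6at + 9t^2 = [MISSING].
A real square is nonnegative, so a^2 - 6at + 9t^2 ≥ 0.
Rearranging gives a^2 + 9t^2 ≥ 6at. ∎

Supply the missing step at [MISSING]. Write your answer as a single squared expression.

(a - 3t)^2

The leading and trailing coefficients are 1^2 and 3^2, and 6 = 2·1·3, so the trinomial is (a - 3t)^2.
Hence a^2 - 6at + 9t^2 ≥ 0.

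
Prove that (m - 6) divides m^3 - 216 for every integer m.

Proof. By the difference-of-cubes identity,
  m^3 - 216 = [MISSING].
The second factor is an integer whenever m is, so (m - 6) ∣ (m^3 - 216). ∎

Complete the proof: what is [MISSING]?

Polynomial division of m^3 - 216 by m - 6 leaves remainder 0 and quotient m^2 + 6m + 36.
Hence m^3 - 216 = (m - 6)(m^2 + 6m + 36).

(m - 6)(m^2 + 6m + 36)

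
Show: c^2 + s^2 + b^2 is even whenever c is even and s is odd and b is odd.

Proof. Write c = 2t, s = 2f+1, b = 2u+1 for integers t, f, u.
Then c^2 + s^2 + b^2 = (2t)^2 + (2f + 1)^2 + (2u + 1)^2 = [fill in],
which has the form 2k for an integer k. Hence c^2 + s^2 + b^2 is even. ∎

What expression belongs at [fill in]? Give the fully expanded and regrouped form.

2(2f^2 + 2f + 2t^2 + 2u^2 + 2u + 1)

(2t)^2 + (2f + 1)^2 + (2u + 1)^2 = 4f^2 + 4f + 4t^2 + 4u^2 + 4u + 2
= 2(2f^2 + 2f + 2t^2 + 2u^2 + 2u + 1).
Since 2f^2 + 2f + 2t^2 + 2u^2 + 2u + 1 is an integer, the sum of squares is of the form 2k for an integer k.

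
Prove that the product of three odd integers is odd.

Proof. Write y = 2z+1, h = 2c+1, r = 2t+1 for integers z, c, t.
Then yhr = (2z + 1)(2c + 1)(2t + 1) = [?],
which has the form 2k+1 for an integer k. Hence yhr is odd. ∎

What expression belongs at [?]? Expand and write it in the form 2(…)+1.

Expanding: (2z + 1)(2c + 1)(2t + 1) = 8ctz + 4ct + 4cz + 2c + 4tz + 2t + 2z + 1.
Every term except the constant is even, so this is 2(4ctz + 2ct + 2cz + c + 2tz + t + z) + 1,
and 4ctz + 2ct + 2cz + c + 2tz + t + z ∈ ℤ gives the required form.

2(4ctz + 2ct + 2cz + c + 2tz + t + z) + 1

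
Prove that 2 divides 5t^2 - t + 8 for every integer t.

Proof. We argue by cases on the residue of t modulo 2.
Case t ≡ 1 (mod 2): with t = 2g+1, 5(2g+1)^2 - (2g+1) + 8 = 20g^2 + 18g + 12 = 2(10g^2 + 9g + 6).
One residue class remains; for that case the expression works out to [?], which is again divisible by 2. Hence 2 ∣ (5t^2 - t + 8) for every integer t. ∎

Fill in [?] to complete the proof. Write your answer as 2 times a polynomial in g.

2(10g^2 - g + 4)

Only t ≡ 0 (mod 2) is unaccounted for. Put t = 2g:
5(2g)^2 - (2g) + 8 expands to 20g^2 - 2g + 8,
and factoring out 2 leaves 2(10g^2 - g + 4).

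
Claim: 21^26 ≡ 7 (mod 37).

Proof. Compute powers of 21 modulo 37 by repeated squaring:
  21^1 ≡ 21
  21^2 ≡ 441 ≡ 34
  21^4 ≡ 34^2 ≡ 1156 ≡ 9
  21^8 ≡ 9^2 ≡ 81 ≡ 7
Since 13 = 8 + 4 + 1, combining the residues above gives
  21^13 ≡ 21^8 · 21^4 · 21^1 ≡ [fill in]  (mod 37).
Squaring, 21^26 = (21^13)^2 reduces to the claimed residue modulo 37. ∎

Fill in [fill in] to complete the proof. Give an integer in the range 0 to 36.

28

Multiply the listed residues: 7 · 9 · 21 = 63 → 1323.
Reducing modulo 37: 1323 = 35·37 + 28, so 21^13 ≡ 28.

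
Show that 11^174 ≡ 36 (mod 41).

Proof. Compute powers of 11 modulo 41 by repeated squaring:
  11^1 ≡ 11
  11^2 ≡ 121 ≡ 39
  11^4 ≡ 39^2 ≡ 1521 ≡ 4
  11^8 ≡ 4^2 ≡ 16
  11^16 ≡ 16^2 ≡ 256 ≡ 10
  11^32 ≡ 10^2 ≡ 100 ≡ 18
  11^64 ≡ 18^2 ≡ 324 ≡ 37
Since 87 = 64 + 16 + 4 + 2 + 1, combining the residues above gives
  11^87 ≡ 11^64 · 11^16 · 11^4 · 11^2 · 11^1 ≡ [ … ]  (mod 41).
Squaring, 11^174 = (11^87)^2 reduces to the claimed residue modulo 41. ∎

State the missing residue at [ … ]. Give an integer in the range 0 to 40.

11^64 · 11^16 · 11^4 · 11^2 · 11^1 ≡ 37 · 10 · 4 · 39 · 11 = 634920.
634920 mod 41 = 35, so 11^87 ≡ 35 (mod 41).

35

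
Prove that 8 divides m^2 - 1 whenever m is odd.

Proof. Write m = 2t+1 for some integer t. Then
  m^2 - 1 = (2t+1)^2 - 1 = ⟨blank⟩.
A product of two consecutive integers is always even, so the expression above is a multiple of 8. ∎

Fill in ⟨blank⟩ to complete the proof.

4t(t + 1)

(2t+1)^2 - 1 = 4t^2 + 4t + 1 - 1 = 4t^2 + 4t = 4t(t+1).
Since t and t+1 are consecutive, t(t+1) is even, and 4·(even) is a multiple of 8.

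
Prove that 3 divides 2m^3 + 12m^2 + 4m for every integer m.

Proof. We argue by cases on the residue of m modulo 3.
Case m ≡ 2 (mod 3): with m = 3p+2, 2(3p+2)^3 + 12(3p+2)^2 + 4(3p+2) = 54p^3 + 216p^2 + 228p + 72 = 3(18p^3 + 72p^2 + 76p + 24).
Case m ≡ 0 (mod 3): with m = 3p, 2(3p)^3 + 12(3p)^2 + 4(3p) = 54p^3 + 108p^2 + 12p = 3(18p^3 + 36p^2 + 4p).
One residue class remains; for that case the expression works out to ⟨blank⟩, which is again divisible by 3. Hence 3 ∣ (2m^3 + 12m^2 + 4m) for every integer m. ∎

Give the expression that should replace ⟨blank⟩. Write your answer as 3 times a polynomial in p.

Only m ≡ 1 (mod 3) is unaccounted for. Put m = 3p+1:
2(3p+1)^3 + 12(3p+1)^2 + 4(3p+1) expands to 54p^3 + 162p^2 + 102p + 18,
and factoring out 3 leaves 3(18p^3 + 54p^2 + 34p + 6).

3(18p^3 + 54p^2 + 34p + 6)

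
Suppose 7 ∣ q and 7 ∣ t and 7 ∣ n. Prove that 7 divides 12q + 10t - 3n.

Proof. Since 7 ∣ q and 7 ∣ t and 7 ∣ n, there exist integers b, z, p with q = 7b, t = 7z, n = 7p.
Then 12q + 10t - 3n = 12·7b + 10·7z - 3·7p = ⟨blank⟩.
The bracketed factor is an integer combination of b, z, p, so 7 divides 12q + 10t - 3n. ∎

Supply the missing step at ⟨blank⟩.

Each term has a factor of 7: 12·7b + 10·7z - 3·7p = 7·(12b - 3p + 10z).
Since 12b - 3p + 10z is an integer, 7 ∣ (12q + 10t - 3n).

7(12b - 3p + 10z)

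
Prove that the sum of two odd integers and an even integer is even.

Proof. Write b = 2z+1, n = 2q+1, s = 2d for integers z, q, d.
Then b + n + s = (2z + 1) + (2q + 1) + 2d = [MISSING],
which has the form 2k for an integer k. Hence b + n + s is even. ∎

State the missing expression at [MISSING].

2(d + q + z + 1)

(2z + 1) + (2q + 1) + 2d = 2d + 2q + 2z + 2
= 2(d + q + z + 1).
Since d + q + z + 1 is an integer, the sum is of the form 2k for an integer k.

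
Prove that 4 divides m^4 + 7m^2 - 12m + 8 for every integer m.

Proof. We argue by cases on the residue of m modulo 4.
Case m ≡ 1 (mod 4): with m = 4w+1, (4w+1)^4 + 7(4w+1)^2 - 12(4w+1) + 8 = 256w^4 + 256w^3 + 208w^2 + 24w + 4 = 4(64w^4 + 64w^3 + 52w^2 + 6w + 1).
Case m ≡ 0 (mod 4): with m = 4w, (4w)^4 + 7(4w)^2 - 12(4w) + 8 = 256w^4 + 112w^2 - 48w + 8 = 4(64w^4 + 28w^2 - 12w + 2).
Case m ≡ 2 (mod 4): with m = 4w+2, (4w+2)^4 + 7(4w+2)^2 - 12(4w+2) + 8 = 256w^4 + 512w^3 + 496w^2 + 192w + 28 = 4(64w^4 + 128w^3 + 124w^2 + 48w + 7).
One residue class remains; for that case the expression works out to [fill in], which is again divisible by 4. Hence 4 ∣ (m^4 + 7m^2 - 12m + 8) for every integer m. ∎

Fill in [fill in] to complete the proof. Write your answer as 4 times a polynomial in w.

4(64w^4 + 192w^3 + 244w^2 + 138w + 29)

Only m ≡ 3 (mod 4) is unaccounted for. Put m = 4w+3:
(4w+3)^4 + 7(4w+3)^2 - 12(4w+3) + 8 expands to 256w^4 + 768w^3 + 976w^2 + 552w + 116,
and factoring out 4 leaves 4(64w^4 + 192w^3 + 244w^2 + 138w + 29).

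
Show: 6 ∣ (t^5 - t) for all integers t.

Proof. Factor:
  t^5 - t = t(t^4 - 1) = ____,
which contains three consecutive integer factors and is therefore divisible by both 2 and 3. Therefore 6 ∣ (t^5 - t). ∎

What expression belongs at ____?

(t - 1)t(t + 1)(t^2 + 1)

t^4 - 1 = (t^2 - 1)(t^2 + 1), and t^2 - 1 = (t-1)(t+1).
So t(t^4 - 1) = (t - 1)t(t + 1)(t^2 + 1).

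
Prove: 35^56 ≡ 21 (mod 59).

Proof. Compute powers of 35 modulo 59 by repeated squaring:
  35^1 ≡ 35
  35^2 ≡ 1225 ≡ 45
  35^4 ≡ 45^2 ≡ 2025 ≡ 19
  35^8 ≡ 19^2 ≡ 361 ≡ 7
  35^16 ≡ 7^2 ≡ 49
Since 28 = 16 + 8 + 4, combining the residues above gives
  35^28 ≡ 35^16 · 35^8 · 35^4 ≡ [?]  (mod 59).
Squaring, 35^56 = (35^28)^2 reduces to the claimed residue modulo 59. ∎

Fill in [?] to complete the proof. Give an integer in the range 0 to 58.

35^16 · 35^8 · 35^4 ≡ 49 · 7 · 19 = 6517.
6517 mod 59 = 27, so 35^28 ≡ 27 (mod 59).

27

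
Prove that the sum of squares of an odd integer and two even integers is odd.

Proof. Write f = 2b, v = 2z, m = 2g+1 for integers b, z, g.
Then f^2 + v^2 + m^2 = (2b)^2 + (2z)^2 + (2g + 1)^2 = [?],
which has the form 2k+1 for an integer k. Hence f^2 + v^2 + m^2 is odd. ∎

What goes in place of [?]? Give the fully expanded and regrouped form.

2(2b^2 + 2g^2 + 2g + 2z^2) + 1

Expanding: (2b)^2 + (2z)^2 + (2g + 1)^2 = 4b^2 + 4g^2 + 4g + 4z^2 + 1.
Every term except the constant is even, so this is 2(2b^2 + 2g^2 + 2g + 2z^2) + 1,
and 2b^2 + 2g^2 + 2g + 2z^2 ∈ ℤ gives the required form.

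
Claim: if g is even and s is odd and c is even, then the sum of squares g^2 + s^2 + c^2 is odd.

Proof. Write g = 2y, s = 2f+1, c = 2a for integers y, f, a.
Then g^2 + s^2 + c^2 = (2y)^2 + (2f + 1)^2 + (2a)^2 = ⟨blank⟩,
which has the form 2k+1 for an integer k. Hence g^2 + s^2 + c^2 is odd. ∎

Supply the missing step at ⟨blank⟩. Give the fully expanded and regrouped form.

Expanding: (2y)^2 + (2f + 1)^2 + (2a)^2 = 4a^2 + 4f^2 + 4f + 4y^2 + 1.
Every term except the constant is even, so this is 2(2a^2 + 2f^2 + 2f + 2y^2) + 1,
and 2a^2 + 2f^2 + 2f + 2y^2 ∈ ℤ gives the required form.

2(2a^2 + 2f^2 + 2f + 2y^2) + 1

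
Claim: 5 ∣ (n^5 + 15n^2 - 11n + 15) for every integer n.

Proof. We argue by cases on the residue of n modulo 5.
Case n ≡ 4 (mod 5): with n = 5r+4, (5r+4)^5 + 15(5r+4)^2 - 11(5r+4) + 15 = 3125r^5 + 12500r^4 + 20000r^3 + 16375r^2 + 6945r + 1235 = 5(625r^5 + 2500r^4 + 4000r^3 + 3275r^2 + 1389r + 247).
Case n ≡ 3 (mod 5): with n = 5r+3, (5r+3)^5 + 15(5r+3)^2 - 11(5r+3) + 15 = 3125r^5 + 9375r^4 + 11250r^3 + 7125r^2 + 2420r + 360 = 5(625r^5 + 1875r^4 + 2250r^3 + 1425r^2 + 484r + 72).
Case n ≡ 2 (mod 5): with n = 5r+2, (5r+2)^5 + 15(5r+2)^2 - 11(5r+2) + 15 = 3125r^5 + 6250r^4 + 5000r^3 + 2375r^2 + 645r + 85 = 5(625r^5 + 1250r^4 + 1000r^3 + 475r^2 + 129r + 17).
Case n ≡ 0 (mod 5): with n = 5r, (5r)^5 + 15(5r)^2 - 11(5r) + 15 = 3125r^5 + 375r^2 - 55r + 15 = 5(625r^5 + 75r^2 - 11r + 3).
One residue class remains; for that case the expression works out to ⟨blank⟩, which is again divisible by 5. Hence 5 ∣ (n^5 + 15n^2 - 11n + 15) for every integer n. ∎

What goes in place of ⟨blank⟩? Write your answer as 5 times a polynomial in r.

5(625r^5 + 625r^4 + 250r^3 + 125r^2 + 24r + 4)

Only n ≡ 1 (mod 5) is unaccounted for. Put n = 5r+1:
(5r+1)^5 + 15(5r+1)^2 - 11(5r+1) + 15 expands to 3125r^5 + 3125r^4 + 1250r^3 + 625r^2 + 120r + 20,
and factoring out 5 leaves 5(625r^5 + 625r^4 + 250r^3 + 125r^2 + 24r + 4).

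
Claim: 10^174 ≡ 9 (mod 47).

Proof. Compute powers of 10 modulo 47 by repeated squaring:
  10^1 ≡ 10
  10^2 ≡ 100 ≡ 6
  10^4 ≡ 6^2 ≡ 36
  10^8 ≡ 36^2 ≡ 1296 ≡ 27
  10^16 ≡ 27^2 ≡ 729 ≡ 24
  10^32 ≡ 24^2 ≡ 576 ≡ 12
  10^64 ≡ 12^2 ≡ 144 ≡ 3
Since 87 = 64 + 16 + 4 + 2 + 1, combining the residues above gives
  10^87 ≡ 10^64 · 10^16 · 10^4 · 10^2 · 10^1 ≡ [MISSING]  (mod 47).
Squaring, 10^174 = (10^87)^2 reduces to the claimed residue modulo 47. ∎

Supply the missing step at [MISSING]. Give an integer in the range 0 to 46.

Multiply the listed residues: 3 · 24 · 36 · 6 · 10 = 72 → 2592 → 15552 → 155520.
Reducing modulo 47: 155520 = 3308·47 + 44, so 10^87 ≡ 44.

44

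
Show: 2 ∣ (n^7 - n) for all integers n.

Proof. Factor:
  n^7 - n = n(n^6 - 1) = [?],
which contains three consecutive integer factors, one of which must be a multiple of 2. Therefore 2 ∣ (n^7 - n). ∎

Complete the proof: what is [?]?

n^6 - 1 = (n^2 - 1)(n^4 + n^2 + 1), and n^2 - 1 = (n-1)(n+1).
So n(n^6 - 1) = (n - 1)n(n + 1)(n^4 + n^2 + 1).

(n - 1)n(n + 1)(n^4 + n^2 + 1)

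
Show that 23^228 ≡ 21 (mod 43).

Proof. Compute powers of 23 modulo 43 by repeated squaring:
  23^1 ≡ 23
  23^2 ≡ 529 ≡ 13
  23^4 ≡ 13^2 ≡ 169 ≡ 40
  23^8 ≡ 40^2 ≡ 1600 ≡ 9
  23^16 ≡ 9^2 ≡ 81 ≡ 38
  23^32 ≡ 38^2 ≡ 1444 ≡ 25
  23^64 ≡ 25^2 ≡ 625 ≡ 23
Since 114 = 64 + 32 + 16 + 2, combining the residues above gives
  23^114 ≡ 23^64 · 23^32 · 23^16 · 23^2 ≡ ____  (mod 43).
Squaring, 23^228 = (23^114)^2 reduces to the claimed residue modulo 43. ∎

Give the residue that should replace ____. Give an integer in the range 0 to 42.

35

Multiply the listed residues: 23 · 25 · 38 · 13 = 575 → 21850 → 284050.
Reducing modulo 43: 284050 = 6605·43 + 35, so 23^114 ≡ 35.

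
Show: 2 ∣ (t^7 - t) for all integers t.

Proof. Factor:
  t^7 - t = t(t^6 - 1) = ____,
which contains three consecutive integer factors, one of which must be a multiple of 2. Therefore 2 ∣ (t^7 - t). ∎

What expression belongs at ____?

(t - 1)t(t + 1)(t^4 + t^2 + 1)

t^6 - 1 = (t^2 - 1)(t^4 + t^2 + 1), and t^2 - 1 = (t-1)(t+1).
So t(t^6 - 1) = (t - 1)t(t + 1)(t^4 + t^2 + 1).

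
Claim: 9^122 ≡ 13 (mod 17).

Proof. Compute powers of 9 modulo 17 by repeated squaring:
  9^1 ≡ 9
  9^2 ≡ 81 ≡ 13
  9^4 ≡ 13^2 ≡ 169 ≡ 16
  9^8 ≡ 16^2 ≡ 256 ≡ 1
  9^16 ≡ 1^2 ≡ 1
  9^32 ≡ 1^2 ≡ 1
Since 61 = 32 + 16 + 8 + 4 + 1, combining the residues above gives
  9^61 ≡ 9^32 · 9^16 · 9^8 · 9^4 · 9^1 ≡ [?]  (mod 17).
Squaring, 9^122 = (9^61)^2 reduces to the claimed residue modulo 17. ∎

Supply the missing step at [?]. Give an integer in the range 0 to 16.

8

9^32 · 9^16 · 9^8 · 9^4 · 9^1 ≡ 1 · 1 · 1 · 16 · 9 = 144.
144 mod 17 = 8, so 9^61 ≡ 8 (mod 17).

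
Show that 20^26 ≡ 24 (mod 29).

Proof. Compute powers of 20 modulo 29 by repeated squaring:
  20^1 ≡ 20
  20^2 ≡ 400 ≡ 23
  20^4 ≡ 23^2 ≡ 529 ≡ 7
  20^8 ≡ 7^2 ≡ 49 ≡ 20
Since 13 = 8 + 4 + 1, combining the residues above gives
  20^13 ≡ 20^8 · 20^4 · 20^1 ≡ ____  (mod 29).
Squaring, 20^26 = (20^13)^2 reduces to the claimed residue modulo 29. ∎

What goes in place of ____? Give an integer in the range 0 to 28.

16

20^8 · 20^4 · 20^1 ≡ 20 · 7 · 20 = 2800.
2800 mod 29 = 16, so 20^13 ≡ 16 (mod 29).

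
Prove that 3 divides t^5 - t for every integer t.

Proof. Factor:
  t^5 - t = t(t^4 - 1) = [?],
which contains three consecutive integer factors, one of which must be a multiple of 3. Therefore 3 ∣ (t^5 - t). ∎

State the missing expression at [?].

(t - 1)t(t + 1)(t^2 + 1)

t^4 - 1 = (t^2 - 1)(t^2 + 1), and t^2 - 1 = (t-1)(t+1).
So t(t^4 - 1) = (t - 1)t(t + 1)(t^2 + 1).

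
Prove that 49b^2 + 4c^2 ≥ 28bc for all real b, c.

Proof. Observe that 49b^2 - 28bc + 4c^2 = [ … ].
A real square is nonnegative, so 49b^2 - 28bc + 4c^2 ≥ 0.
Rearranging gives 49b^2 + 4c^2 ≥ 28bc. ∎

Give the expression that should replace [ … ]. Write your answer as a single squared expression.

The leading and trailing coefficients are 7^2 and 2^2, and 28 = 2·7·2, so the trinomial is (7b - 2c)^2.
Hence 49b^2 - 28bc + 4c^2 ≥ 0.

(7b - 2c)^2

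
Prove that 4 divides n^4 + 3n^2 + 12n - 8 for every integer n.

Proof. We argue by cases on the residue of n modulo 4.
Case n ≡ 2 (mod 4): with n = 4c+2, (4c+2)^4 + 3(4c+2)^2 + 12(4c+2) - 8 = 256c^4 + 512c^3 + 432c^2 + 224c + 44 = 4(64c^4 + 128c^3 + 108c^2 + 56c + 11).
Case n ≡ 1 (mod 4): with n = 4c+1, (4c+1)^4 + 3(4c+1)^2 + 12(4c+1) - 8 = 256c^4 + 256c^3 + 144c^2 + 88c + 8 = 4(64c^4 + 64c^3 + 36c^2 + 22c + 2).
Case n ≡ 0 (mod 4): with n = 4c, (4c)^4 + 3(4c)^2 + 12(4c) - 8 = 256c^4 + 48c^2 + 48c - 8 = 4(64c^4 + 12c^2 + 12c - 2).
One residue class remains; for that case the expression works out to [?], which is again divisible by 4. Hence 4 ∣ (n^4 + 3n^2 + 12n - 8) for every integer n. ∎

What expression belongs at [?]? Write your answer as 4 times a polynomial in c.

The residues treated are {2, 1, 0}, so the missing case is n ≡ 3 (mod 4); write n = 4c+3.
Then (4c+3)^4 + 3(4c+3)^2 + 12(4c+3) - 8 = 256c^4 + 768c^3 + 912c^2 + 552c + 136 = 4(64c^4 + 192c^3 + 228c^2 + 138c + 34).

4(64c^4 + 192c^3 + 228c^2 + 138c + 34)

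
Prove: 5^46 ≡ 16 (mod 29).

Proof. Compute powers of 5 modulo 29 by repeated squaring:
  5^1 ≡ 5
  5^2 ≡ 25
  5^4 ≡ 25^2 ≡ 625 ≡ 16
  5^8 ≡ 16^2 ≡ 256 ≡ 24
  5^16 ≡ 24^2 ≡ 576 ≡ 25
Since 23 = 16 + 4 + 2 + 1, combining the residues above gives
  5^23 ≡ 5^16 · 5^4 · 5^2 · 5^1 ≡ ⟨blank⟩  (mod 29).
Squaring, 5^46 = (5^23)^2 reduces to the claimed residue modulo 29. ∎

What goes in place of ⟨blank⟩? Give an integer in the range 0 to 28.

Multiply the listed residues: 25 · 16 · 25 · 5 = 400 → 10000 → 50000.
Reducing modulo 29: 50000 = 1724·29 + 4, so 5^23 ≡ 4.

4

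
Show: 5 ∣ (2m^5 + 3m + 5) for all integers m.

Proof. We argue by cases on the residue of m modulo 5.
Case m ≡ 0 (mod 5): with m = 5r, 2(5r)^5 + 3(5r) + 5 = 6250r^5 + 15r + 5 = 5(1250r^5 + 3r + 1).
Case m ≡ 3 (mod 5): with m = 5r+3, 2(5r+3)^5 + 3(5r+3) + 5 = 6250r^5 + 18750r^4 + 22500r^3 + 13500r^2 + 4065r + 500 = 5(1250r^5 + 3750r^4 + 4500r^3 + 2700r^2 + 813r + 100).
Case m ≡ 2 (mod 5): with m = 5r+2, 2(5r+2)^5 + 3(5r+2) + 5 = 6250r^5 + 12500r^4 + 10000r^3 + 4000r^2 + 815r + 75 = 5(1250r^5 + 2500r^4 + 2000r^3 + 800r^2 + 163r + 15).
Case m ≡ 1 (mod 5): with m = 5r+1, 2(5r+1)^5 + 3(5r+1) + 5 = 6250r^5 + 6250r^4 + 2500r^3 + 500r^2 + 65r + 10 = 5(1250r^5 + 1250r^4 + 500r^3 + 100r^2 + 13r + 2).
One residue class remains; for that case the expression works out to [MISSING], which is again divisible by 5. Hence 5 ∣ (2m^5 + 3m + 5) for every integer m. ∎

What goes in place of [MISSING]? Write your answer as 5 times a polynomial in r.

5(1250r^5 + 5000r^4 + 8000r^3 + 6400r^2 + 2563r + 413)

Only m ≡ 4 (mod 5) is unaccounted for. Put m = 5r+4:
2(5r+4)^5 + 3(5r+4) + 5 expands to 6250r^5 + 25000r^4 + 40000r^3 + 32000r^2 + 12815r + 2065,
and factoring out 5 leaves 5(1250r^5 + 5000r^4 + 8000r^3 + 6400r^2 + 2563r + 413).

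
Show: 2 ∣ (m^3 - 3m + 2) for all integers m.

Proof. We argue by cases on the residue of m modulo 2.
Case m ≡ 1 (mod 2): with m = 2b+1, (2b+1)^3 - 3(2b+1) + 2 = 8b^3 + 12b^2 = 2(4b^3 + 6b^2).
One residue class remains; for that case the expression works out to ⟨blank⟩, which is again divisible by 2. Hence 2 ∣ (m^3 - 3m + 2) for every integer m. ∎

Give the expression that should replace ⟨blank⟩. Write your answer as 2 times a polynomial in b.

Only m ≡ 0 (mod 2) is unaccounted for. Put m = 2b:
(2b)^3 - 3(2b) + 2 expands to 8b^3 - 6b + 2,
and factoring out 2 leaves 2(4b^3 - 3b + 1).

2(4b^3 - 3b + 1)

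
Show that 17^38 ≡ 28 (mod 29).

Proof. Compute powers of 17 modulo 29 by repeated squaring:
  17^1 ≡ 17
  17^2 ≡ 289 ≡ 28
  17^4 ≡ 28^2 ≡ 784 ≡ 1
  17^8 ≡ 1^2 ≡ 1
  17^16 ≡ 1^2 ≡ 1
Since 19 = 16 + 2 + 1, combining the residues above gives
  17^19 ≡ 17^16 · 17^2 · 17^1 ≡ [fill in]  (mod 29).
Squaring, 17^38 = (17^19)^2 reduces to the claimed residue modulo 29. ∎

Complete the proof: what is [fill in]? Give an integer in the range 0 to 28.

17^16 · 17^2 · 17^1 ≡ 1 · 28 · 17 = 476.
476 mod 29 = 12, so 17^19 ≡ 12 (mod 29).

12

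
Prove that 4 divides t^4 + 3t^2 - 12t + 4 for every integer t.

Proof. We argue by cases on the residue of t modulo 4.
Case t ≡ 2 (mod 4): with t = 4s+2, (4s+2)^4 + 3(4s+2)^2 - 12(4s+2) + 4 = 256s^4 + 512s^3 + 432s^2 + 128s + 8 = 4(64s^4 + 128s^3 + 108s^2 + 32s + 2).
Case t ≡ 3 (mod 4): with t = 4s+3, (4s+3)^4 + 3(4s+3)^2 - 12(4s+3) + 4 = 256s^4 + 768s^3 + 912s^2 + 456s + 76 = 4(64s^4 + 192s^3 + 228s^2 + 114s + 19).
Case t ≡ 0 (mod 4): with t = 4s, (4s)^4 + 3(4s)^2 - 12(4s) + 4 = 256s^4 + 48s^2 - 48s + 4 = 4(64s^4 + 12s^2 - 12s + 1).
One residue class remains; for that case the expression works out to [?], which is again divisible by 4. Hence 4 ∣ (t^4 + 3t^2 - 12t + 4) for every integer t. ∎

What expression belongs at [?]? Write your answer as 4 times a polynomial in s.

The residues treated are {2, 3, 0}, so the missing case is t ≡ 1 (mod 4); write t = 4s+1.
Then (4s+1)^4 + 3(4s+1)^2 - 12(4s+1) + 4 = 256s^4 + 256s^3 + 144s^2 - 8s - 4 = 4(64s^4 + 64s^3 + 36s^2 - 2s - 1).

4(64s^4 + 64s^3 + 36s^2 - 2s - 1)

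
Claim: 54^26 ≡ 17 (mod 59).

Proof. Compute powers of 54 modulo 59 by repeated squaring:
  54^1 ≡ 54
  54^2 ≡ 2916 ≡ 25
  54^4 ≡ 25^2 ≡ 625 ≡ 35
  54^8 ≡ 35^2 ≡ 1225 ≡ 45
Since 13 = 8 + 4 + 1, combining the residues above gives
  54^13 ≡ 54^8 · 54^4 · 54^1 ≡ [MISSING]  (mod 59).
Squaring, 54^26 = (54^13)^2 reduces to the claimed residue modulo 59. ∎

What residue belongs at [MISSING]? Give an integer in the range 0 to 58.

54^8 · 54^4 · 54^1 ≡ 45 · 35 · 54 = 85050.
85050 mod 59 = 31, so 54^13 ≡ 31 (mod 59).

31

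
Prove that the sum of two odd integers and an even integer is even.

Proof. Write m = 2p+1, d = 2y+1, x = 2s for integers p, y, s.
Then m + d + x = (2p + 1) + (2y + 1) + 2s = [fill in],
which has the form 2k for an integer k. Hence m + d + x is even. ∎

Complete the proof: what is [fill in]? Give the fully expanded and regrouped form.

(2p + 1) + (2y + 1) + 2s = 2p + 2s + 2y + 2
= 2(p + s + y + 1).
Since p + s + y + 1 is an integer, the sum is of the form 2k for an integer k.

2(p + s + y + 1)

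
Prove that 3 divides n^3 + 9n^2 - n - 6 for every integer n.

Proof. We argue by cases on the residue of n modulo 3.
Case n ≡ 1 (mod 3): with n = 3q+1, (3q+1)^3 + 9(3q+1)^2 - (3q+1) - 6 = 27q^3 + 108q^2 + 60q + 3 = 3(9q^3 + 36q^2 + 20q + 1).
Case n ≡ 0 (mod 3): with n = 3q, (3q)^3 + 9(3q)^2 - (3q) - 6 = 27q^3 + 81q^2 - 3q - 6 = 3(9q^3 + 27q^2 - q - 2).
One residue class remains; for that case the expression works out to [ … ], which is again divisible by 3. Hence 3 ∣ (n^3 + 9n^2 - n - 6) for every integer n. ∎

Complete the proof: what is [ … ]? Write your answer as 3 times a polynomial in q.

The residues treated are {1, 0}, so the missing case is n ≡ 2 (mod 3); write n = 3q+2.
Then (3q+2)^3 + 9(3q+2)^2 - (3q+2) - 6 = 27q^3 + 135q^2 + 141q + 36 = 3(9q^3 + 45q^2 + 47q + 12).

3(9q^3 + 45q^2 + 47q + 12)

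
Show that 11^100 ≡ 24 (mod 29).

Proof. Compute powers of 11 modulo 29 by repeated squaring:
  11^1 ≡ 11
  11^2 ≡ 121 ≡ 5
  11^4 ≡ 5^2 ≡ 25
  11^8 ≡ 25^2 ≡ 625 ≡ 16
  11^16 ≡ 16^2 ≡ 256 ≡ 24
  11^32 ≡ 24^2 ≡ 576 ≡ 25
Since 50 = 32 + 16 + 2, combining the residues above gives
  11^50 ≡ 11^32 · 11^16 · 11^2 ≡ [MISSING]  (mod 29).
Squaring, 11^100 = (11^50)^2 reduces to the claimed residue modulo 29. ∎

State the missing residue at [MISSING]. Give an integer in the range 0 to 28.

11^32 · 11^16 · 11^2 ≡ 25 · 24 · 5 = 3000.
3000 mod 29 = 13, so 11^50 ≡ 13 (mod 29).

13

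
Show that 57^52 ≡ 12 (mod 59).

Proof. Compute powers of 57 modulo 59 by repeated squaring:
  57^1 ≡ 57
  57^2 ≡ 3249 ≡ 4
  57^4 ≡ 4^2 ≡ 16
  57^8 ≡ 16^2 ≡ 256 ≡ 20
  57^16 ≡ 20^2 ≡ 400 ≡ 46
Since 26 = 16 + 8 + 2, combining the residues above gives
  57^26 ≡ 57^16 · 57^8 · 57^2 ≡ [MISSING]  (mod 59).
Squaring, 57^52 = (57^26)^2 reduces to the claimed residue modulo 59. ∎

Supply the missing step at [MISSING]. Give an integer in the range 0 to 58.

22

57^16 · 57^8 · 57^2 ≡ 46 · 20 · 4 = 3680.
3680 mod 59 = 22, so 57^26 ≡ 22 (mod 59).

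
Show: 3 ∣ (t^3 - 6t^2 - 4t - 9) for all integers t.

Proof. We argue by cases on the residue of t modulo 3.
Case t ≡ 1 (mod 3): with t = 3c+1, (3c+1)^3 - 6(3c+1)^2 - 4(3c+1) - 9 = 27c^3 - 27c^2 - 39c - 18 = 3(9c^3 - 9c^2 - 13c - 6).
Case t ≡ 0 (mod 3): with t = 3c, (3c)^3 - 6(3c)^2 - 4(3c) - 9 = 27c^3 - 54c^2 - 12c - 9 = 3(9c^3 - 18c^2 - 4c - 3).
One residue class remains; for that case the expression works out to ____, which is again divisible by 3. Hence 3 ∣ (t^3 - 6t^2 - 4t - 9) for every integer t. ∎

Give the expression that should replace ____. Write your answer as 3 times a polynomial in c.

The residues treated are {1, 0}, so the missing case is t ≡ 2 (mod 3); write t = 3c+2.
Then (3c+2)^3 - 6(3c+2)^2 - 4(3c+2) - 9 = 27c^3 - 48c - 33 = 3(9c^3 - 16c - 11).

3(9c^3 - 16c - 11)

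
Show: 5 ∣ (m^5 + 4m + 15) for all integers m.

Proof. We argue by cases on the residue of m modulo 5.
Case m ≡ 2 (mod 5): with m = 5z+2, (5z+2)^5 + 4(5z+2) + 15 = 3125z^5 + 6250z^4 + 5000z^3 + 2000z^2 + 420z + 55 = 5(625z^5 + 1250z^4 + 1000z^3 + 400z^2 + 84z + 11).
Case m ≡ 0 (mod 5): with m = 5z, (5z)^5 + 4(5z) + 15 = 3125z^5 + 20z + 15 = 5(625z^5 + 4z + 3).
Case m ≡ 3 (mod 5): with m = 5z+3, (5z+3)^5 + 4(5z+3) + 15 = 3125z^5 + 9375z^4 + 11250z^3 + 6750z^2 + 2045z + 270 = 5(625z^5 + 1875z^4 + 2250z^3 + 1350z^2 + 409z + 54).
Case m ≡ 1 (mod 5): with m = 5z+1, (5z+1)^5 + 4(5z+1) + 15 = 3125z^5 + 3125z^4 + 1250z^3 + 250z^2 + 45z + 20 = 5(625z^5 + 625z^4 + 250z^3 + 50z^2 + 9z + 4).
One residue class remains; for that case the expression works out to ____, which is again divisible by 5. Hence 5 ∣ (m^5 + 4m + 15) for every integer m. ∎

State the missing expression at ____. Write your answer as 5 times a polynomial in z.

Only m ≡ 4 (mod 5) is unaccounted for. Put m = 5z+4:
(5z+4)^5 + 4(5z+4) + 15 expands to 3125z^5 + 12500z^4 + 20000z^3 + 16000z^2 + 6420z + 1055,
and factoring out 5 leaves 5(625z^5 + 2500z^4 + 4000z^3 + 3200z^2 + 1284z + 211).

5(625z^5 + 2500z^4 + 4000z^3 + 3200z^2 + 1284z + 211)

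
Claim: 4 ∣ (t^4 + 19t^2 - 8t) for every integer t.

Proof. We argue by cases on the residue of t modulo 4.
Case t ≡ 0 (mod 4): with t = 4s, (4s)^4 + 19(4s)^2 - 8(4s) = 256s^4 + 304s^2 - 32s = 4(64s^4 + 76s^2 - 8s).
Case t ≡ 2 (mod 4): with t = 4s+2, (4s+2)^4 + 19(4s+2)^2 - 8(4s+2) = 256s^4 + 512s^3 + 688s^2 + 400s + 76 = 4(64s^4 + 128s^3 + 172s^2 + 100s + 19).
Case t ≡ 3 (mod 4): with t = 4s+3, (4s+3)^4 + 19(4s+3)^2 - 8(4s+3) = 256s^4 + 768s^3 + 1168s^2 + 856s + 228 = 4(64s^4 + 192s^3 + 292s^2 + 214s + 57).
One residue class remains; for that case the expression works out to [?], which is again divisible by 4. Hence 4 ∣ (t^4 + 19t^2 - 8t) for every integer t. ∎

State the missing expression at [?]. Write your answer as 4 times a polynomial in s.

The residues treated are {0, 2, 3}, so the missing case is t ≡ 1 (mod 4); write t = 4s+1.
Then (4s+1)^4 + 19(4s+1)^2 - 8(4s+1) = 256s^4 + 256s^3 + 400s^2 + 136s + 12 = 4(64s^4 + 64s^3 + 100s^2 + 34s + 3).

4(64s^4 + 64s^3 + 100s^2 + 34s + 3)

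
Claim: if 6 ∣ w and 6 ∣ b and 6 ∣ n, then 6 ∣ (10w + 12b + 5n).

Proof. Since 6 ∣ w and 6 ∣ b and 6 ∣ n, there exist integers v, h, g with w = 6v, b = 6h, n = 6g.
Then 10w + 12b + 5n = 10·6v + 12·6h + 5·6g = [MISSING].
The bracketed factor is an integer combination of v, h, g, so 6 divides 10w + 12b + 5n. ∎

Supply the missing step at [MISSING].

Each term has a factor of 6: 10·6v + 12·6h + 5·6g = 6·(5g + 12h + 10v).
Since 5g + 12h + 10v is an integer, 6 ∣ (10w + 12b + 5n).

6(5g + 12h + 10v)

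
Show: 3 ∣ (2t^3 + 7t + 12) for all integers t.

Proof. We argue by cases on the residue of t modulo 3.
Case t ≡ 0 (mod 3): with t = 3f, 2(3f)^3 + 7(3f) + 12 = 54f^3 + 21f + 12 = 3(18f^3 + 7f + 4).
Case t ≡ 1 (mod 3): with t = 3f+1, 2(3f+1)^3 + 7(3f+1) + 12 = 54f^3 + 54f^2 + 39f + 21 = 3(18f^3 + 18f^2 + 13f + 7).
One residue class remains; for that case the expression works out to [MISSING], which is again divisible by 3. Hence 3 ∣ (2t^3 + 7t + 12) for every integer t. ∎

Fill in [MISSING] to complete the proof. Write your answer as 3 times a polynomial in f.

3(18f^3 + 36f^2 + 31f + 14)

Only t ≡ 2 (mod 3) is unaccounted for. Put t = 3f+2:
2(3f+2)^3 + 7(3f+2) + 12 expands to 54f^3 + 108f^2 + 93f + 42,
and factoring out 3 leaves 3(18f^3 + 36f^2 + 31f + 14).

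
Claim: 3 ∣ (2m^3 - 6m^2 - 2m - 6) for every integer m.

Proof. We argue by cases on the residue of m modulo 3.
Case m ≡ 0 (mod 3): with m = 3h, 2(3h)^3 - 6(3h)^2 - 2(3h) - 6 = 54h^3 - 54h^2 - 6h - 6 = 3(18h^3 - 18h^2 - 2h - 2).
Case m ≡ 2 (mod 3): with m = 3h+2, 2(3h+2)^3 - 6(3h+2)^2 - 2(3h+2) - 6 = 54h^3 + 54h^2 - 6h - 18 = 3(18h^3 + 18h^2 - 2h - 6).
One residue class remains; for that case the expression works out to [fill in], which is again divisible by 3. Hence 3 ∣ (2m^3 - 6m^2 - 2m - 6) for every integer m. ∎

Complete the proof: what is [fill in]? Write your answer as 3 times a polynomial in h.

3(18h^3 - 8h - 4)

The residues treated are {0, 2}, so the missing case is m ≡ 1 (mod 3); write m = 3h+1.
Then 2(3h+1)^3 - 6(3h+1)^2 - 2(3h+1) - 6 = 54h^3 - 24h - 12 = 3(18h^3 - 8h - 4).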